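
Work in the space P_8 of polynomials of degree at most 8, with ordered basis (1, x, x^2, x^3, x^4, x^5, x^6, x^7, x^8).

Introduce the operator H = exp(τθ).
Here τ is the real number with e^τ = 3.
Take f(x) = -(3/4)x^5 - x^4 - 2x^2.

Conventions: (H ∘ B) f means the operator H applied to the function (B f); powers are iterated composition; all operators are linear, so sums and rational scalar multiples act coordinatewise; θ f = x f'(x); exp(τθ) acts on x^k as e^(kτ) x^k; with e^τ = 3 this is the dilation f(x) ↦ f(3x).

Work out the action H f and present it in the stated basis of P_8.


the image equals g(x) = -(729/4)x^5 - 81x^4 - 18x^2

exp(τθ) x^k = e^(kτ) x^k; with e^τ = 3 this sends x^k to 3^k x^k
x^2 ↦ 9 x^2
x^4 ↦ 81 x^4
x^5 ↦ 243 x^5
applying this coordinatewise to f: exp(τθ) f = -(729/4)x^5 - 81x^4 - 18x^2


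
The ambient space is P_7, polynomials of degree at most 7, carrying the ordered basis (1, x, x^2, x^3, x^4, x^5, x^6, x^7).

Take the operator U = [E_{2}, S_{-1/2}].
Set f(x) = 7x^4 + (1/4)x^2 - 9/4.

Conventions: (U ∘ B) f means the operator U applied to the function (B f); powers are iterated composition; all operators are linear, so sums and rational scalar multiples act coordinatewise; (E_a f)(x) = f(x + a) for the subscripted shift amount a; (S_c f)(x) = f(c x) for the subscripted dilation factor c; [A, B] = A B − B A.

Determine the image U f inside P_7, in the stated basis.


S_{-1/2} f = (7/16)x^4 + (1/16)x^2 - 9/4
E_{2} S_{-1/2} f = (7/16)x^4 + (7/2)x^3 + (169/16)x^2 + (57/4)x + 5
E_{2} f = 7x^4 + 56x^3 + (673/4)x^2 + 225x + 443/4
S_{-1/2} E_{2} f = (7/16)x^4 - 7x^3 + (673/16)x^2 - (225/2)x + 443/4
[E_{2}, S_{-1/2}] f = (21/2)x^3 - (63/2)x^2 + (507/4)x - 423/4

the image equals g(x) = (21/2)x^3 - (63/2)x^2 + (507/4)x - 423/4


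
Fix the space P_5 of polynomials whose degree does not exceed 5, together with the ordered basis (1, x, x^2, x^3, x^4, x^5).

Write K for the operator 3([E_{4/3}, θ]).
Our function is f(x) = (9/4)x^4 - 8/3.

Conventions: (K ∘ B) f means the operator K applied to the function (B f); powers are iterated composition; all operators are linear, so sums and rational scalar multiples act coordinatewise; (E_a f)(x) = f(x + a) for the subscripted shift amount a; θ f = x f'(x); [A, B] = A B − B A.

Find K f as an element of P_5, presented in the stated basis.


θ f = 9x^4
E_{4/3} θ f = 9x^4 + 48x^3 + 96x^2 + (256/3)x + 256/9
E_{4/3} f = (9/4)x^4 + 12x^3 + 24x^2 + (64/3)x + 40/9
θ E_{4/3} f = 9x^4 + 36x^3 + 48x^2 + (64/3)x
[E_{4/3}, θ] f = 12x^3 + 48x^2 + 64x + 256/9
(3([E_{4/3}, θ])) f = 36x^3 + 144x^2 + 192x + 256/3

the image equals g(x) = 36x^3 + 144x^2 + 192x + 256/3


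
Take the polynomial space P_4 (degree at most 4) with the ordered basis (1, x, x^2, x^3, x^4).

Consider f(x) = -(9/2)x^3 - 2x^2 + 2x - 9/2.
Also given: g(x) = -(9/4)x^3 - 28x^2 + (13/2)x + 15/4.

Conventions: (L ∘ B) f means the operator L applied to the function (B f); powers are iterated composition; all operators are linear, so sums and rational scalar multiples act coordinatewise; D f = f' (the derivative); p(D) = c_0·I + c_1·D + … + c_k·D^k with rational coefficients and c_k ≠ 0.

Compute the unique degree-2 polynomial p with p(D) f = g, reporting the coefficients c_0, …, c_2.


c_0 = 1/2, c_1 = 2, c_2 = -1/2

D^0 f = -(9/2)x^3 - 2x^2 + 2x - 9/2
D^1 f = -(27/2)x^2 - 4x + 2
D^2 f = -27x - 4
matching coefficients of g against c_0 f + c_1 Df + … from the top degree down determines the c_i
solution: c_0 = 1/2, c_1 = 2, c_2 = -1/2


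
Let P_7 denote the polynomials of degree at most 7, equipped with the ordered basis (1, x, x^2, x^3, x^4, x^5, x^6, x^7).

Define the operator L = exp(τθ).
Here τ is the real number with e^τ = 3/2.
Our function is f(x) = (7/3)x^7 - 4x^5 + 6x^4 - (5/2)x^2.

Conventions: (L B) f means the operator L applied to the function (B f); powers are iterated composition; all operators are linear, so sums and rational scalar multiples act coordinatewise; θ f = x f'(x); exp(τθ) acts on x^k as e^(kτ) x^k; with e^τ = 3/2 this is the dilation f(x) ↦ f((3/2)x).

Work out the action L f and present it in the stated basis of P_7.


exp(τθ) x^k = e^(kτ) x^k; with e^τ = 3/2 this sends x^k to (3/2)^k x^k
x^2 ↦ 9/4 x^2
x^4 ↦ 81/16 x^4
x^5 ↦ 243/32 x^5
x^7 ↦ 2187/128 x^7
applying this coordinatewise to f: exp(τθ) f = (5103/128)x^7 - (243/8)x^5 + (243/8)x^4 - (45/8)x^2

the result is g(x) = (5103/128)x^7 - (243/8)x^5 + (243/8)x^4 - (45/8)x^2


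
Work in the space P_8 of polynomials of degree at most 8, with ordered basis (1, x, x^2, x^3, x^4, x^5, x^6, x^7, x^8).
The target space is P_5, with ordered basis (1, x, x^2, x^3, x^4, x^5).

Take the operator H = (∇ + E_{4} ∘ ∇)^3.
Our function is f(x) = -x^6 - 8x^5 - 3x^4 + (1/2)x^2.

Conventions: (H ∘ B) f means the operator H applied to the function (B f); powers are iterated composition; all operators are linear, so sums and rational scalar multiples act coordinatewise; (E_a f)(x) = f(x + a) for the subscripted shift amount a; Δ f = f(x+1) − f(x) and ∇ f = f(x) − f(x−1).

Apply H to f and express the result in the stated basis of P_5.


the image equals g(x) = -960x^3 - 16800x^2 - 128736x - 373632

∇ f = -6x^5 - 25x^4 + 48x^3 - 47x^2 + 23x - 9/2
∇ f = -6x^5 - 25x^4 + 48x^3 - 47x^2 + 23x - 9/2
E_{4} ∇ f = -6x^5 - 145x^4 - 1312x^3 - 5711x^2 - 12129x - 20273/2
(∇ + E_{4} ∘ ∇) f = -12x^5 - 170x^4 - 1264x^3 - 5758x^2 - 12106x - 10141
∇ (∇ + E_{4} ∘ ∇) f = -60x^4 - 560x^3 - 2892x^2 - 8344x - 7454
∇ (∇ + E_{4} ∘ ∇) f = -60x^4 - 560x^3 - 2892x^2 - 8344x - 7454
E_{4} ∇ (∇ + E_{4} ∘ ∇) f = -60x^4 - 1520x^3 - 15372x^2 - 73720x - 138302
(∇ + E_{4} ∘ ∇) (∇ + E_{4} ∘ ∇) f = -120x^4 - 2080x^3 - 18264x^2 - 82064x - 145756
∇ (∇ + E_{4} ∘ ∇) (∇ + E_{4} ∘ ∇) f = -480x^3 - 5520x^2 - 30768x - 65760
∇ (∇ + E_{4} ∘ ∇) (∇ + E_{4} ∘ ∇) f = -480x^3 - 5520x^2 - 30768x - 65760
E_{4} ∇ (∇ + E_{4} ∘ ∇) (∇ + E_{4} ∘ ∇) f = -480x^3 - 11280x^2 - 97968x - 307872
(∇ + E_{4} ∘ ∇) (∇ + E_{4} ∘ ∇) (∇ + E_{4} ∘ ∇) f = -960x^3 - 16800x^2 - 128736x - 373632


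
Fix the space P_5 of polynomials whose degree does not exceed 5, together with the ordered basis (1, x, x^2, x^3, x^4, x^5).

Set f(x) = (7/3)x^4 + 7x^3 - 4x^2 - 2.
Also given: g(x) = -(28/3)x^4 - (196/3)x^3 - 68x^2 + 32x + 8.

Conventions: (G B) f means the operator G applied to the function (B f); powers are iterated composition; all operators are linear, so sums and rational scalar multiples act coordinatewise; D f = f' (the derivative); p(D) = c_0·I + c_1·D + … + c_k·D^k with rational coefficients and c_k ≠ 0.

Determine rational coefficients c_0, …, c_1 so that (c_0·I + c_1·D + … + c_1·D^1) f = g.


D^0 f = (7/3)x^4 + 7x^3 - 4x^2 - 2
D^1 f = (28/3)x^3 + 21x^2 - 8x
matching coefficients of g against c_0 f + c_1 Df + … from the top degree down determines the c_i
solution: c_0 = -4, c_1 = -4

p(D) = -4·I − 4·D, i.e. c_0 = -4, c_1 = -4


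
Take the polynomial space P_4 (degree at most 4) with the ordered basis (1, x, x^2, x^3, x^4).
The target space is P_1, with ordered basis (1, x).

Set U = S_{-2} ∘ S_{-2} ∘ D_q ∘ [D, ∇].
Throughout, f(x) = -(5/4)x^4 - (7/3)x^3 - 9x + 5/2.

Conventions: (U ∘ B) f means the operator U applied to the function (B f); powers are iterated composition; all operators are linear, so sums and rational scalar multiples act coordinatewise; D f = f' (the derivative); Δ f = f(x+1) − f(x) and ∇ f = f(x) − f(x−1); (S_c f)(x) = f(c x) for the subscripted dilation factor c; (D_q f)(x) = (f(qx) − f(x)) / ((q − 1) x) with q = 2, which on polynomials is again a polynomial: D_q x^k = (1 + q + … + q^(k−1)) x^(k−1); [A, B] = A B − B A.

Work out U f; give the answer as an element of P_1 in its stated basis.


g(x) = 0

∇ f = -5x^3 + (1/2)x^2 + 2x - 121/12
D ∇ f = -15x^2 + x + 2
D f = -5x^3 - 7x^2 - 9
∇ D f = -15x^2 + x + 2
[D, ∇] f = 0
D_q [D, ∇] f = 0
S_{-2} D_q [D, ∇] f = 0
S_{-2} S_{-2} D_q [D, ∇] f = 0


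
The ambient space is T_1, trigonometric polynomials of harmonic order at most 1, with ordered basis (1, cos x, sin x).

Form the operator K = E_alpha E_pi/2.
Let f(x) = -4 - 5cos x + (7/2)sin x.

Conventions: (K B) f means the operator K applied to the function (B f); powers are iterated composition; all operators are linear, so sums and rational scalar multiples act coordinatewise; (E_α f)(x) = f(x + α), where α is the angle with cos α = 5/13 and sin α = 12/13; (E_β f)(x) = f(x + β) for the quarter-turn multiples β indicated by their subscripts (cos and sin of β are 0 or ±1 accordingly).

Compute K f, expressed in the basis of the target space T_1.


the image equals g(x) = -4 + (155/26)cos x - (17/13)sin x

E_pi/2 f = -4 + (7/2)cos x + 5sin x
E_alpha E_pi/2 f = -4 + (155/26)cos x - (17/13)sin x


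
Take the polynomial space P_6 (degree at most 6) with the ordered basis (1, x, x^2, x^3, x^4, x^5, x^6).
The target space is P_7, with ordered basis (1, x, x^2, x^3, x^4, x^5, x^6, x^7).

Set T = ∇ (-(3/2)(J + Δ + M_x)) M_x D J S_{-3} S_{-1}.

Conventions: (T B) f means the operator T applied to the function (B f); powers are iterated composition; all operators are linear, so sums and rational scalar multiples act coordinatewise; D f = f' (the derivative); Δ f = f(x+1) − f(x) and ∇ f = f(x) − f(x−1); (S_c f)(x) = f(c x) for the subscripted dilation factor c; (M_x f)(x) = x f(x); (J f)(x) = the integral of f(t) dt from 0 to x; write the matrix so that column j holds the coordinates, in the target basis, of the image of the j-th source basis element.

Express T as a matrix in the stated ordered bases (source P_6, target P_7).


the matrix is [[9/4, -15, 135/8, -648/5, 567/4, -8019/7, 19683/16]; [-9/2, 18, -297/2, 243, -4131/2, 2916, -50301/2]; [0, -18, 405/4, -972, 8505/4, -19683, 137781/4]; [0, 0, -135/2, 486, -5265, 14580, -290871/2]; [0, 0, 0, -243, 8505/4, -25515, 688905/8]; [0, 0, 0, 0, -1701/2, 8748, -229635/2]; [0, 0, 0, 0, 0, -2916, 137781/4]; [0, 0, 0, 0, 0, 0, -19683/2]] (rows listed top to bottom)

image of 1: -(9/2)x + 9/4
image of x: -18x^2 + 18x - 15
image of x^2: -(135/2)x^3 + (405/4)x^2 - (297/2)x + 135/8
image of x^3: -243x^4 + 486x^3 - 972x^2 + 243x - 648/5
image of x^4: -(1701/2)x^5 + (8505/4)x^4 - 5265x^3 + (8505/4)x^2 - (4131/2)x + 567/4
image of x^5: -2916x^6 + 8748x^5 - 25515x^4 + 14580x^3 - 19683x^2 + 2916x - 8019/7
image of x^6: -(19683/2)x^7 + (137781/4)x^6 - (229635/2)x^5 + (688905/8)x^4 - (290871/2)x^3 + (137781/4)x^2 - (50301/2)x + 19683/16
each image's coordinates form column j of the matrix


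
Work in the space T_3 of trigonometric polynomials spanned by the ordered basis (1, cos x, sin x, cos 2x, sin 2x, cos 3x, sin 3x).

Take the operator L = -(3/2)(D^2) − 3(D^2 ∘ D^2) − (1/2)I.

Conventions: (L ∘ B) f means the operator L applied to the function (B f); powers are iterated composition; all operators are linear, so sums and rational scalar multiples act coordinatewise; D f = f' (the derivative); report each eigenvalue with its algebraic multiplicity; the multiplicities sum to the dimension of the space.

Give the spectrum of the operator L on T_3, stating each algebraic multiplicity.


λ = -230 (multiplicity 2), λ = -85/2 (multiplicity 2), λ = -2 (multiplicity 2), λ = -1/2 (multiplicity 1)

image of 1: -1/2
image of cos x: -2cos x
image of sin x: -2sin x
image of cos 2x: -(85/2)cos 2x
image of sin 2x: -(85/2)sin 2x
image of cos 3x: -230cos 3x
image of sin 3x: -230sin 3x
the matrix is diagonal; its diagonal is (-1/2, -2, -2, -85/2, -85/2, -230, -230)
for a triangular matrix the eigenvalues are the diagonal entries, with algebraic multiplicity their repetition count


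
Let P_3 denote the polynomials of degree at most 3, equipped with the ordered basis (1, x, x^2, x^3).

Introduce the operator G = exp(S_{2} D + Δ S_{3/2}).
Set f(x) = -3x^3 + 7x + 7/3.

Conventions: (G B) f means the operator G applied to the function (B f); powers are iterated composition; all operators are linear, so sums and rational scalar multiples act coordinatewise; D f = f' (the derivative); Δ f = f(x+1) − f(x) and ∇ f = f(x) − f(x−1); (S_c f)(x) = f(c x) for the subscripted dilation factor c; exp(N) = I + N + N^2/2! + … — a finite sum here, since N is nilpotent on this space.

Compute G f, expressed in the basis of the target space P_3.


order-1 term: -(531/8)x^2 - (243/8)x + 59/8
order-2 term: -(9027/32)x - 7209/64
order-3 term: -15045/64
the series for exp(S_{2} D + Δ S_{3/2}) f terminates at order 3
exp(S_{2} D + Δ S_{3/2}) f = -3x^3 - (531/8)x^2 - (9775/32)x - 32449/96

the image equals g(x) = -3x^3 - (531/8)x^2 - (9775/32)x - 32449/96


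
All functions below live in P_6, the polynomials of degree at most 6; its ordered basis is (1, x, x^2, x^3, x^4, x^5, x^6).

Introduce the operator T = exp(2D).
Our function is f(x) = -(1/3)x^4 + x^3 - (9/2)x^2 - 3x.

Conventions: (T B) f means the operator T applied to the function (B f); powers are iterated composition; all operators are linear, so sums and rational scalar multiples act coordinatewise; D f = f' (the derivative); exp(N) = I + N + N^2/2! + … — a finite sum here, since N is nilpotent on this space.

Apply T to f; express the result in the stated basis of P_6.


g(x) = -(1/3)x^4 - (5/3)x^3 - (13/2)x^2 - (59/3)x - 64/3

order-1 term: -(8/3)x^3 + 6x^2 - 18x - 6
order-2 term: -8x^2 + 12x - 18
order-3 term: -(32/3)x + 8
order-4 term: -16/3
the series for exp(2D) f terminates at order 4
exp(2D) f = -(1/3)x^4 - (5/3)x^3 - (13/2)x^2 - (59/3)x - 64/3


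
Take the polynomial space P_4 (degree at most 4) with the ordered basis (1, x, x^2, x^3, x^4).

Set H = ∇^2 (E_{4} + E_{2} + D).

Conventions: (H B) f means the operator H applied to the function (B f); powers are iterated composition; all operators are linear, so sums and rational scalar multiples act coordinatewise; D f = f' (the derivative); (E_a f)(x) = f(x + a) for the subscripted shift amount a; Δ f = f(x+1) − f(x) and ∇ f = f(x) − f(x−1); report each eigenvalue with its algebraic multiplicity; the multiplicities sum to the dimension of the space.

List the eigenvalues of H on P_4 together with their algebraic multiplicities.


λ = 0 (multiplicity 5)

image of 1: 0
image of x: 0
image of x^2: 4
image of x^3: 12x + 30
image of x^4: 24x^2 + 120x + 100
the matrix is upper triangular; its diagonal is (0, 0, 0, 0, 0)
for a triangular matrix the eigenvalues are the diagonal entries, with algebraic multiplicity their repetition count


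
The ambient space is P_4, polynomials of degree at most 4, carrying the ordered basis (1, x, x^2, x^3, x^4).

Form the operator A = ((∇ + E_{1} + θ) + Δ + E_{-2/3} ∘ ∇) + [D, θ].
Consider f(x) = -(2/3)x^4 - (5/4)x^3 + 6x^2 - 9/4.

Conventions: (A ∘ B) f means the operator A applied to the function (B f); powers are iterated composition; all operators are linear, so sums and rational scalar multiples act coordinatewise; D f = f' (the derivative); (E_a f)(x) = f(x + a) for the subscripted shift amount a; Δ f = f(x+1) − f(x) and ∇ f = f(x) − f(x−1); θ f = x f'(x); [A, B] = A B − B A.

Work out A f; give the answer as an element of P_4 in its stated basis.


g(x) = -(10/3)x^4 - (55/3)x^3 + (55/12)x^2 + (409/9)x - 4883/324

∇ f = -(8/3)x^3 + (1/4)x^2 + (157/12)x - 79/12
E_{1} f = -(2/3)x^4 - (47/12)x^3 - (7/4)x^2 + (67/12)x + 11/6
θ f = -(8/3)x^4 - (15/4)x^3 + 12x^2
(∇ + E_{1} + θ) f = -(10/3)x^4 - (31/3)x^3 + (21/2)x^2 + (56/3)x - 19/4
Δ f = -(8/3)x^3 - (31/4)x^2 + (67/12)x + 49/12
∇ f = -(8/3)x^3 + (1/4)x^2 + (157/12)x - 79/12
E_{-2/3} ∇ f = -(8/3)x^3 + (67/12)x^2 + (331/36)x - 4667/324
((∇ + E_{1} + θ) + Δ + E_{-2/3} ∘ ∇) f = -(10/3)x^4 - (47/3)x^3 + (25/3)x^2 + (301/9)x - 4883/324
θ f = -(8/3)x^4 - (15/4)x^3 + 12x^2
D θ f = -(32/3)x^3 - (45/4)x^2 + 24x
D f = -(8/3)x^3 - (15/4)x^2 + 12x
θ D f = -8x^3 - (15/2)x^2 + 12x
[D, θ] f = -(8/3)x^3 - (15/4)x^2 + 12x
(((∇ + E_{1} + θ) + Δ + E_{-2/3} ∘ ∇) + [D, θ]) f = -(10/3)x^4 - (55/3)x^3 + (55/12)x^2 + (409/9)x - 4883/324


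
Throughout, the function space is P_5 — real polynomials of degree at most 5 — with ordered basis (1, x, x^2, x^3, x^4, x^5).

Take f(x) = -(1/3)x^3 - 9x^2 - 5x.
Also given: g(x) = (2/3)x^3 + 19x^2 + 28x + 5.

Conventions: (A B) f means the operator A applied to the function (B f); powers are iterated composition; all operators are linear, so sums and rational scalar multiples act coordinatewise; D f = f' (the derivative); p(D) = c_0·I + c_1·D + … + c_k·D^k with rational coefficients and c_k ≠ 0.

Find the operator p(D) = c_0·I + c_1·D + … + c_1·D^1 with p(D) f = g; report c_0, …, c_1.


p(D) = -2·I − D, i.e. c_0 = -2, c_1 = -1

D^0 f = -(1/3)x^3 - 9x^2 - 5x
D^1 f = -x^2 - 18x - 5
matching coefficients of g against c_0 f + c_1 Df + … from the top degree down determines the c_i
solution: c_0 = -2, c_1 = -1


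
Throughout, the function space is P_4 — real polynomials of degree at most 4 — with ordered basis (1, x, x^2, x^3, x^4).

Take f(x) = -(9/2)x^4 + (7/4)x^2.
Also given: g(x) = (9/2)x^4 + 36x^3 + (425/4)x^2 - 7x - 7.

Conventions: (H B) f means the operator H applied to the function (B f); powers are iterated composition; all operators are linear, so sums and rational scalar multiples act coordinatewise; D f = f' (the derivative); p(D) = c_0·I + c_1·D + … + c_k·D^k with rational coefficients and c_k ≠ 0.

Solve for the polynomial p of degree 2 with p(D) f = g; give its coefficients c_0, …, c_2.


D^0 f = -(9/2)x^4 + (7/4)x^2
D^1 f = -18x^3 + (7/2)x
D^2 f = -54x^2 + 7/2
matching coefficients of g against c_0 f + c_1 Df + … from the top degree down determines the c_i
solution: c_0 = -1, c_1 = -2, c_2 = -2

c_0 = -1, c_1 = -2, c_2 = -2


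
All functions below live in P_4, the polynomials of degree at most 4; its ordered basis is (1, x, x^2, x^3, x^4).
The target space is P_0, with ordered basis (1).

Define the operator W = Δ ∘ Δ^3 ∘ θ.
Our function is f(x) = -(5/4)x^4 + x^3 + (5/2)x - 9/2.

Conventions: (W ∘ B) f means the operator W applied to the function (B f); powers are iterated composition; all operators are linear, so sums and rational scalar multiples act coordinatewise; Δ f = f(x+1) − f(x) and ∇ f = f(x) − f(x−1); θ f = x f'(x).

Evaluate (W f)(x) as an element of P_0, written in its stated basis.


the image equals g(x) = -120

θ f = -5x^4 + 3x^3 + (5/2)x
Δ θ f = -20x^3 - 21x^2 - 11x + 1/2
Δ Δ θ f = -60x^2 - 102x - 52
Δ Δ Δ θ f = -120x - 162
Δ Δ^3 θ f = -120


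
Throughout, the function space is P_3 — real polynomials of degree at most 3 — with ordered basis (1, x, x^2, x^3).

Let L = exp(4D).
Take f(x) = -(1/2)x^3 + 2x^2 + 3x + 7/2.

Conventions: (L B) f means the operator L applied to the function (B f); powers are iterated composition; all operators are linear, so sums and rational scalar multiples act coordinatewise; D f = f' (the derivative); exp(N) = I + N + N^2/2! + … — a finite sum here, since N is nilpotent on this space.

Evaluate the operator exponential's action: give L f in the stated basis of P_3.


the result is g(x) = -(1/2)x^3 - 4x^2 - 5x + 31/2

order-1 term: -6x^2 + 16x + 12
order-2 term: -24x + 32
order-3 term: -32
the series for exp(4D) f terminates at order 3
exp(4D) f = -(1/2)x^3 - 4x^2 - 5x + 31/2


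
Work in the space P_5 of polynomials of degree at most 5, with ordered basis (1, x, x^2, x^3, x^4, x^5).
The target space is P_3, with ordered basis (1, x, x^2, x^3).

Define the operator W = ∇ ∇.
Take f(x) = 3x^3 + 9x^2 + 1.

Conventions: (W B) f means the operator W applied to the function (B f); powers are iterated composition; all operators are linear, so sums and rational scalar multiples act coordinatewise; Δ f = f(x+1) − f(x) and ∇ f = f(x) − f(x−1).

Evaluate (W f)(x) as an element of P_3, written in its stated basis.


g(x) = 18x

∇ f = 9x^2 + 9x - 6
∇ ∇ f = 18x


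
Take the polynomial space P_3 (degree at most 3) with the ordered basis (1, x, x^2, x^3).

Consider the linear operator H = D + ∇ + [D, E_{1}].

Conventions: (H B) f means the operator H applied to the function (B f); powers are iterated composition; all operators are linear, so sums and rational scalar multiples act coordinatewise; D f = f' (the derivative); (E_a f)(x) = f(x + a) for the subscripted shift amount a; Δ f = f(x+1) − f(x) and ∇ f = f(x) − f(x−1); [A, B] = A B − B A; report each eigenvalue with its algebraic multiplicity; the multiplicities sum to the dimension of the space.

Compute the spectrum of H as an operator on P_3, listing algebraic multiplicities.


image of 1: 0
image of x: 2
image of x^2: 4x - 1
image of x^3: 6x^2 - 3x + 1
the matrix is upper triangular; its diagonal is (0, 0, 0, 0)
for a triangular matrix the eigenvalues are the diagonal entries, with algebraic multiplicity their repetition count

λ = 0 (multiplicity 4)


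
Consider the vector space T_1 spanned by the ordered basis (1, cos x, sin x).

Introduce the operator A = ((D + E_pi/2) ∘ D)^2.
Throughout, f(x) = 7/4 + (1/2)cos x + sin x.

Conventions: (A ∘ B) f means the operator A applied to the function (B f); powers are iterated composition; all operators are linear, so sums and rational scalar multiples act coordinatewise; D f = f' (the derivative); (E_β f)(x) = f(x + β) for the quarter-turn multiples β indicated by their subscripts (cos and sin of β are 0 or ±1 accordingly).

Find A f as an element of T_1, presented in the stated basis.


D f = cos x - (1/2)sin x
D D f = -(1/2)cos x - sin x
E_pi/2 D f = -(1/2)cos x - sin x
(D + E_pi/2) D f = -cos x - 2sin x
D ((D + E_pi/2) ∘ D) f = -2cos x + sin x
D D ((D + E_pi/2) ∘ D) f = cos x + 2sin x
E_pi/2 D ((D + E_pi/2) ∘ D) f = cos x + 2sin x
(D + E_pi/2) D ((D + E_pi/2) ∘ D) f = 2cos x + 4sin x

g(x) = 2cos x + 4sin x


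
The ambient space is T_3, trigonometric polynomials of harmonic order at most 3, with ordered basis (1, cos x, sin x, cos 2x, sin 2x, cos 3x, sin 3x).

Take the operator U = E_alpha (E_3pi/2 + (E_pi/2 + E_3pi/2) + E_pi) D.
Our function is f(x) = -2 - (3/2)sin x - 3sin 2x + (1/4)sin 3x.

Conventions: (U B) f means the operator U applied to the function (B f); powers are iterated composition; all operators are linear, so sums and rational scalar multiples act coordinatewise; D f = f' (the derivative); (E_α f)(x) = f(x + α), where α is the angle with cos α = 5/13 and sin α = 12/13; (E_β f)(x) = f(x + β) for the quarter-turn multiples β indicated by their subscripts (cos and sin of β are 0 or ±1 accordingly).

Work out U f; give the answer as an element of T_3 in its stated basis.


g(x) = -(21/26)cos x - (51/26)sin x - (1428/169)cos 2x - (1440/169)sin 2x + (8589/8788)cos 3x + (3621/8788)sin 3x

D f = -(3/2)cos x - 6cos 2x + (3/4)cos 3x
E_3pi/2 D f = -(3/2)sin x + 6cos 2x - (3/4)sin 3x
E_pi/2 D f = (3/2)sin x + 6cos 2x + (3/4)sin 3x
E_3pi/2 D f = -(3/2)sin x + 6cos 2x - (3/4)sin 3x
(E_pi/2 + E_3pi/2) D f = 12cos 2x
E_pi D f = (3/2)cos x - 6cos 2x - (3/4)cos 3x
(E_3pi/2 + (E_pi/2 + E_3pi/2) + E_pi) D f = (3/2)cos x - (3/2)sin x + 12cos 2x - (3/4)cos 3x - (3/4)sin 3x
E_alpha (E_3pi/2 + (E_pi/2 + E_3pi/2) + E_pi) D f = -(21/26)cos x - (51/26)sin x - (1428/169)cos 2x - (1440/169)sin 2x + (8589/8788)cos 3x + (3621/8788)sin 3x


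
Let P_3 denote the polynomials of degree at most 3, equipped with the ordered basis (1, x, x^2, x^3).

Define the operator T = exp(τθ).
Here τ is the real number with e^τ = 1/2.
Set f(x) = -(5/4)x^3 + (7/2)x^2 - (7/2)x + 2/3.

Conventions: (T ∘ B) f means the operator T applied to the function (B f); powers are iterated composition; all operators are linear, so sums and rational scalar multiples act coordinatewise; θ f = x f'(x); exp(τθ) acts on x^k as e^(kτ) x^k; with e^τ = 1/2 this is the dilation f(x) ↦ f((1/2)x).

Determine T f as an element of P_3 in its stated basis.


the result is g(x) = -(5/32)x^3 + (7/8)x^2 - (7/4)x + 2/3

exp(τθ) x^k = e^(kτ) x^k; with e^τ = 1/2 this sends x^k to (1/2)^k x^k
x ↦ 1/2 x
x^2 ↦ 1/4 x^2
x^3 ↦ 1/8 x^3
applying this coordinatewise to f: exp(τθ) f = -(5/32)x^3 + (7/8)x^2 - (7/4)x + 2/3


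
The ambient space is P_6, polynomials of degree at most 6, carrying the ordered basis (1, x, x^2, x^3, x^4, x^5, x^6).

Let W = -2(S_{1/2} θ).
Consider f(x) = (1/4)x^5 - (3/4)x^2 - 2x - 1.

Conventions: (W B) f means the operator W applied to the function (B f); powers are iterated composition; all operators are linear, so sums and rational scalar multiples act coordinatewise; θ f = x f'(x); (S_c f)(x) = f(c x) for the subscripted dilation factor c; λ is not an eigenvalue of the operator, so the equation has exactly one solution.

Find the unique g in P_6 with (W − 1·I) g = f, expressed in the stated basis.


write g with unknown coordinates in the stated basis and equate coefficients in (W − 1·I) g = f
solving from the highest basis element down gives g = -(4/21)x^5 + (3/8)x^2 + x + 1
check: W g = (5/84)x^5 - (3/8)x^2 - x
so W g − 1·g = (1/4)x^5 - (3/4)x^2 - 2x - 1 = f ✓

the result is g(x) = -(4/21)x^5 + (3/8)x^2 + x + 1


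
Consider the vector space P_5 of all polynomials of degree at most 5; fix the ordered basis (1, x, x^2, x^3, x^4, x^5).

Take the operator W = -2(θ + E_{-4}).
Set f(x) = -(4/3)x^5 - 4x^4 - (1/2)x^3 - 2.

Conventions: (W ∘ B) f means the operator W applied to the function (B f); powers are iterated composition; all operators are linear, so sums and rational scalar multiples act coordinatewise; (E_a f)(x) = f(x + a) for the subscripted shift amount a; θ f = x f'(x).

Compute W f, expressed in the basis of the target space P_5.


θ f = -(20/3)x^5 - 16x^4 - (3/2)x^3
E_{-4} f = -(4/3)x^5 + (68/3)x^4 - (899/6)x^3 + (1426/3)x^2 - (2120/3)x + 1114/3
(θ + E_{-4}) f = -8x^5 + (20/3)x^4 - (454/3)x^3 + (1426/3)x^2 - (2120/3)x + 1114/3
(-2(θ + E_{-4})) f = 16x^5 - (40/3)x^4 + (908/3)x^3 - (2852/3)x^2 + (4240/3)x - 2228/3

the result is g(x) = 16x^5 - (40/3)x^4 + (908/3)x^3 - (2852/3)x^2 + (4240/3)x - 2228/3


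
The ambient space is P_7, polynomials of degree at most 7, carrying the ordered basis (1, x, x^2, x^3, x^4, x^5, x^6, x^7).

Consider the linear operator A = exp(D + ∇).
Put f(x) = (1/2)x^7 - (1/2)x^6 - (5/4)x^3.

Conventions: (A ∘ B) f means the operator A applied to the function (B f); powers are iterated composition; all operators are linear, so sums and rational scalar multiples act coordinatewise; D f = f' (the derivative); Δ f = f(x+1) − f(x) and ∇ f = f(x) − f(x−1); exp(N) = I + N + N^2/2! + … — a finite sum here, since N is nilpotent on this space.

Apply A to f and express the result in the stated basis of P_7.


the image equals g(x) = (1/2)x^7 + (13/2)x^6 + (51/2)x^5 + 30x^4 + (15/4)x^3 + 9x^2 - (11/4)x - 33/4

order-1 term: 7x^6 - (33/2)x^5 + 25x^4 - (55/2)x^3 + (21/2)x^2 - (11/4)x - 1/4
order-2 term: 42x^5 - 135x^4 + (505/2)x^3 - (585/2)x^2 + (349/2)x - 46
order-3 term: 140x^4 - 500x^3 + 915x^2 - (1785/2)x + 357
order-4 term: 280x^3 - 960x^2 + 1430x - 835
order-5 term: 336x^2 - 936x + 820
order-6 term: 224x - 368
order-7 term: 64
the series for exp(D + ∇) f terminates at order 7
exp(D + ∇) f = (1/2)x^7 + (13/2)x^6 + (51/2)x^5 + 30x^4 + (15/4)x^3 + 9x^2 - (11/4)x - 33/4


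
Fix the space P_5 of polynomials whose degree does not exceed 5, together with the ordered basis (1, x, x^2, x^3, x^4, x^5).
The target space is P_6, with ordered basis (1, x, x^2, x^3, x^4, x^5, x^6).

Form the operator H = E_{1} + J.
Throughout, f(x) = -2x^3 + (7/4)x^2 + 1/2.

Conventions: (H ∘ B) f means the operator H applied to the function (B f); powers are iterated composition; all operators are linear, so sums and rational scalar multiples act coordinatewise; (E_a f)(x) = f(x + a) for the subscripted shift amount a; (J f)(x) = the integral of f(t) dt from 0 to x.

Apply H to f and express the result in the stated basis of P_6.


the image equals g(x) = -(1/2)x^4 - (17/12)x^3 - (17/4)x^2 - 2x + 1/4

E_{1} f = -2x^3 - (17/4)x^2 - (5/2)x + 1/4
J f = -(1/2)x^4 + (7/12)x^3 + (1/2)x
(E_{1} + J) f = -(1/2)x^4 - (17/12)x^3 - (17/4)x^2 - 2x + 1/4


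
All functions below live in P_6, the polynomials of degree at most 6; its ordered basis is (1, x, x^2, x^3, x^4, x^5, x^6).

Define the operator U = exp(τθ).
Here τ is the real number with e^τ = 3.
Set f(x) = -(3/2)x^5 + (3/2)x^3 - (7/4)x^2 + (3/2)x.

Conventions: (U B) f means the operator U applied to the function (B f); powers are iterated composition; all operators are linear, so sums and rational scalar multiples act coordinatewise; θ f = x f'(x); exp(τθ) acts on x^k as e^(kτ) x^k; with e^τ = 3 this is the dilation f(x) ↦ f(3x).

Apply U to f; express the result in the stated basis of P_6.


the result is g(x) = -(729/2)x^5 + (81/2)x^3 - (63/4)x^2 + (9/2)x

exp(τθ) x^k = e^(kτ) x^k; with e^τ = 3 this sends x^k to 3^k x^k
x ↦ 3 x
x^2 ↦ 9 x^2
x^3 ↦ 27 x^3
x^5 ↦ 243 x^5
applying this coordinatewise to f: exp(τθ) f = -(729/2)x^5 + (81/2)x^3 - (63/4)x^2 + (9/2)x


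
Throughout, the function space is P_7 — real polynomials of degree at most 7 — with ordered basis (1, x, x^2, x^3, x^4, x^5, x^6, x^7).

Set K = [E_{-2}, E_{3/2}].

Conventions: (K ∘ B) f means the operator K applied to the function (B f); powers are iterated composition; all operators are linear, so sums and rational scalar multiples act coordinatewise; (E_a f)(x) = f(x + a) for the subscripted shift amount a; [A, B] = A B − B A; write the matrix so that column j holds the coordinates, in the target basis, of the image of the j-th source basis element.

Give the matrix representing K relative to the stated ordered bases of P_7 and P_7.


image of 1: 0
image of x: 0
image of x^2: 0
image of x^3: 0
image of x^4: 0
image of x^5: 0
image of x^6: 0
image of x^7: 0
each image's coordinates form column j of the matrix

the matrix is [[0, 0, 0, 0, 0, 0, 0, 0]; [0, 0, 0, 0, 0, 0, 0, 0]; [0, 0, 0, 0, 0, 0, 0, 0]; [0, 0, 0, 0, 0, 0, 0, 0]; [0, 0, 0, 0, 0, 0, 0, 0]; [0, 0, 0, 0, 0, 0, 0, 0]; [0, 0, 0, 0, 0, 0, 0, 0]; [0, 0, 0, 0, 0, 0, 0, 0]] (rows listed top to bottom)


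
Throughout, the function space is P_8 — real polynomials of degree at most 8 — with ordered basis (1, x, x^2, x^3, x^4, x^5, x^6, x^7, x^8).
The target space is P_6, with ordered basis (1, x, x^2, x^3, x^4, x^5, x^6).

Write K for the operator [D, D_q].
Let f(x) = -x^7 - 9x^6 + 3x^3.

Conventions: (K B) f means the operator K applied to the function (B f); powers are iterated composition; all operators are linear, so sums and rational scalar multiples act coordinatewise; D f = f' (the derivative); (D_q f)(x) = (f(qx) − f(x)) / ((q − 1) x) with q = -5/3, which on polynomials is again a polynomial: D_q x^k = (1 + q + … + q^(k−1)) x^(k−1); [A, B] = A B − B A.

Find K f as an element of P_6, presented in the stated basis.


D_q f = -(10039/729)x^6 + (1862/27)x^5 + (19/3)x^2
D D_q f = -(20078/243)x^5 + (9310/27)x^4 + (38/3)x
D f = -7x^6 - 54x^5 + 9x^2
D_q D f = (13034/243)x^5 - (842/3)x^4 - 6x
[D, D_q] f = -(33112/243)x^5 + (16888/27)x^4 + (56/3)x

the image equals g(x) = -(33112/243)x^5 + (16888/27)x^4 + (56/3)x


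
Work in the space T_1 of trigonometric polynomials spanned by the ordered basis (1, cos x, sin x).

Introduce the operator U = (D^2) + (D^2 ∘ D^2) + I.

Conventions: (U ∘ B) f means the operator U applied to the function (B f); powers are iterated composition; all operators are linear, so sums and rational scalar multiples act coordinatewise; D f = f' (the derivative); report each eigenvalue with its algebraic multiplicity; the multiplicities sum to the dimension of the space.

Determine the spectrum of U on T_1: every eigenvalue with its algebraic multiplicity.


image of 1: 1
image of cos x: cos x
image of sin x: sin x
the matrix is diagonal; its diagonal is (1, 1, 1)
for a triangular matrix the eigenvalues are the diagonal entries, with algebraic multiplicity their repetition count

λ = 1 (multiplicity 3)


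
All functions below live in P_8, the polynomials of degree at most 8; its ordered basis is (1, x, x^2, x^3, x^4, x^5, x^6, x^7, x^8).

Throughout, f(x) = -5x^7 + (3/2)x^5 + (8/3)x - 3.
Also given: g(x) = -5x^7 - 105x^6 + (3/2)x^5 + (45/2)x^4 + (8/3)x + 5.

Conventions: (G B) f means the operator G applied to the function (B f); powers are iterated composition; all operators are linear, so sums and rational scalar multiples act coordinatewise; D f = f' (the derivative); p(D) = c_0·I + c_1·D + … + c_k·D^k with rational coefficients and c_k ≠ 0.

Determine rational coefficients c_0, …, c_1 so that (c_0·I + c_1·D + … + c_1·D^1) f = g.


D^0 f = -5x^7 + (3/2)x^5 + (8/3)x - 3
D^1 f = -35x^6 + (15/2)x^4 + 8/3
matching coefficients of g against c_0 f + c_1 Df + … from the top degree down determines the c_i
solution: c_0 = 1, c_1 = 3

c_0 = 1, c_1 = 3


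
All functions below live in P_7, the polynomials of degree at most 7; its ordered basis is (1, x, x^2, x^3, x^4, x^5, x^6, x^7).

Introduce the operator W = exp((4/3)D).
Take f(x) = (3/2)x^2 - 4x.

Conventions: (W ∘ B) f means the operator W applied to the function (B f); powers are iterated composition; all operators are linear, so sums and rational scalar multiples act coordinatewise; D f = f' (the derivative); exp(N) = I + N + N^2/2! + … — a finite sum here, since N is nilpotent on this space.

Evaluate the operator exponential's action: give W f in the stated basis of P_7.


g(x) = (3/2)x^2 - 8/3

order-1 term: 4x - 16/3
order-2 term: 8/3
the series for exp((4/3)D) f terminates at order 2
exp((4/3)D) f = (3/2)x^2 - 8/3


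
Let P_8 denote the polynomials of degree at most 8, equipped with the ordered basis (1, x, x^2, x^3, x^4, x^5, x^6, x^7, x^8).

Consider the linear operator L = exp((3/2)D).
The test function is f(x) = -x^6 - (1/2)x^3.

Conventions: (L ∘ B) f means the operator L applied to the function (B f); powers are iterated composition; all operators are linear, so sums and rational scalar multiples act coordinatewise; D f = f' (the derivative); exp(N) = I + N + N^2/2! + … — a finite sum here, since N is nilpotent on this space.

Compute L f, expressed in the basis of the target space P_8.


order-1 term: -9x^5 - (9/4)x^2
order-2 term: -(135/4)x^4 - (27/8)x
order-3 term: -(135/2)x^3 - 27/16
order-4 term: -(1215/16)x^2
order-5 term: -(729/16)x
order-6 term: -729/64
the series for exp((3/2)D) f terminates at order 6
exp((3/2)D) f = -x^6 - 9x^5 - (135/4)x^4 - 68x^3 - (1251/16)x^2 - (783/16)x - 837/64

g(x) = -x^6 - 9x^5 - (135/4)x^4 - 68x^3 - (1251/16)x^2 - (783/16)x - 837/64


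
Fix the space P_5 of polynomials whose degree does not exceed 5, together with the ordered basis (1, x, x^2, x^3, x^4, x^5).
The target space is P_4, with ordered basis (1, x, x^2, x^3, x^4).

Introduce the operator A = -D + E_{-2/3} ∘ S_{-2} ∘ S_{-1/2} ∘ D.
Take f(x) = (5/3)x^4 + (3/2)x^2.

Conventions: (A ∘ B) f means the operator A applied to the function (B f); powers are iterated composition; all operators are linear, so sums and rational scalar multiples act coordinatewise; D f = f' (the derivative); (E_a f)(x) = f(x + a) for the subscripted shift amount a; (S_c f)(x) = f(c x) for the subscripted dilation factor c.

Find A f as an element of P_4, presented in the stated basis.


g(x) = -(40/3)x^2 + (80/9)x - 322/81

D f = (20/3)x^3 + 3x
(-D) f = -(20/3)x^3 - 3x
D f = (20/3)x^3 + 3x
S_{-1/2} D f = -(5/6)x^3 - (3/2)x
S_{-2} S_{-1/2} D f = (20/3)x^3 + 3x
E_{-2/3} S_{-2} S_{-1/2} D f = (20/3)x^3 - (40/3)x^2 + (107/9)x - 322/81
(-D + E_{-2/3} ∘ S_{-2} ∘ S_{-1/2} ∘ D) f = -(40/3)x^2 + (80/9)x - 322/81


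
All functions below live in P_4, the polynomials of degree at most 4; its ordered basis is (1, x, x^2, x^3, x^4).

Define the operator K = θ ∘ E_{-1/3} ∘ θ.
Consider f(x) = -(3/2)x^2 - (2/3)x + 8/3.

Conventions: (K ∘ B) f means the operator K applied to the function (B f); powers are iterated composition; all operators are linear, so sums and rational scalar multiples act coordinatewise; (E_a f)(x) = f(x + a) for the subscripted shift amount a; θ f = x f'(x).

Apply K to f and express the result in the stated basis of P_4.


the result is g(x) = -6x^2 + (4/3)x

θ f = -3x^2 - (2/3)x
E_{-1/3} θ f = -3x^2 + (4/3)x - 1/9
θ E_{-1/3} θ f = -6x^2 + (4/3)x


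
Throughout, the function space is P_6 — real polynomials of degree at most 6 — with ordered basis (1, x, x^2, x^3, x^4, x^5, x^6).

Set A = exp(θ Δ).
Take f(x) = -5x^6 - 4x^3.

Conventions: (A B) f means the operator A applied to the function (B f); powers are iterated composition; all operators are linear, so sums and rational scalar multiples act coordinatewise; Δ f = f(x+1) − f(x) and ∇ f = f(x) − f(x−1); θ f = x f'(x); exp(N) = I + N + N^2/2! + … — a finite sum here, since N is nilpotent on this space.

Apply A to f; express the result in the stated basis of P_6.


g(x) = -5x^6 - 150x^5 - 1800x^4 - 10354x^3 - 27474x^2 - 25641x

order-1 term: -150x^5 - 300x^4 - 300x^3 - 174x^2 - 42x
order-2 term: -1500x^4 - 4050x^3 - 4200x^2 - 1599x
order-3 term: -6000x^3 - 14100x^2 - 8850x
order-4 term: -9000x^2 - 11550x
order-5 term: -3600x
the series for exp(θ Δ) f terminates at order 5
exp(θ Δ) f = -5x^6 - 150x^5 - 1800x^4 - 10354x^3 - 27474x^2 - 25641x


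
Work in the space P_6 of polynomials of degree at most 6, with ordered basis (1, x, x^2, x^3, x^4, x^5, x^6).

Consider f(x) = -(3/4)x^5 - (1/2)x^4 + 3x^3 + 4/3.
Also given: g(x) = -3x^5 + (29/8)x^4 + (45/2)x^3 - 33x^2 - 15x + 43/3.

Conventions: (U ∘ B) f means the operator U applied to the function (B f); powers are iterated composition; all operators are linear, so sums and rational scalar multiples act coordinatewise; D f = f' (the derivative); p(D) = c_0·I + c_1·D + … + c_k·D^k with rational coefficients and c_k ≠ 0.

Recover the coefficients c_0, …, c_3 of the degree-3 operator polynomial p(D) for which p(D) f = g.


D^0 f = -(3/4)x^5 - (1/2)x^4 + 3x^3 + 4/3
D^1 f = -(15/4)x^4 - 2x^3 + 9x^2
D^2 f = -15x^3 - 6x^2 + 18x
D^3 f = -45x^2 - 12x + 18
matching coefficients of g against c_0 f + c_1 Df + … from the top degree down determines the c_i
solution: c_0 = 4, c_1 = -3/2, c_2 = -1/2, c_3 = 1/2

p(D) = 4·I − (3/2)·D − (1/2)·D^2 + (1/2)·D^3, i.e. c_0 = 4, c_1 = -3/2, c_2 = -1/2, c_3 = 1/2


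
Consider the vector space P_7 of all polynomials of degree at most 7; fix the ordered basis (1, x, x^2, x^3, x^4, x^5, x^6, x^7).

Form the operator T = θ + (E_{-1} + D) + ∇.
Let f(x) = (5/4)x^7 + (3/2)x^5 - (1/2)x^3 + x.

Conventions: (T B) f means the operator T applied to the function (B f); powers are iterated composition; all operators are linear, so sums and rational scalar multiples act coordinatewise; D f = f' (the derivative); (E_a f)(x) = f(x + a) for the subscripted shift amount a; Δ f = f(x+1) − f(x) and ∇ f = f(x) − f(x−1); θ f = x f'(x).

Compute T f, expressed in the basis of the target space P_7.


the result is g(x) = 10x^7 + (35/4)x^6 + 9x^5 + (15/2)x^4 - 2x^3 - (3/2)x^2 + 2x + 1

θ f = (35/4)x^7 + (15/2)x^5 - (3/2)x^3 + x
E_{-1} f = (5/4)x^7 - (35/4)x^6 + (111/4)x^5 - (205/4)x^4 + (233/4)x^3 - (159/4)x^2 + (63/4)x - 13/4
D f = (35/4)x^6 + (15/2)x^4 - (3/2)x^2 + 1
(E_{-1} + D) f = (5/4)x^7 + (111/4)x^5 - (175/4)x^4 + (233/4)x^3 - (165/4)x^2 + (63/4)x - 9/4
∇ f = (35/4)x^6 - (105/4)x^5 + (205/4)x^4 - (235/4)x^3 + (159/4)x^2 - (59/4)x + 13/4
(θ + (E_{-1} + D) + ∇) f = 10x^7 + (35/4)x^6 + 9x^5 + (15/2)x^4 - 2x^3 - (3/2)x^2 + 2x + 1


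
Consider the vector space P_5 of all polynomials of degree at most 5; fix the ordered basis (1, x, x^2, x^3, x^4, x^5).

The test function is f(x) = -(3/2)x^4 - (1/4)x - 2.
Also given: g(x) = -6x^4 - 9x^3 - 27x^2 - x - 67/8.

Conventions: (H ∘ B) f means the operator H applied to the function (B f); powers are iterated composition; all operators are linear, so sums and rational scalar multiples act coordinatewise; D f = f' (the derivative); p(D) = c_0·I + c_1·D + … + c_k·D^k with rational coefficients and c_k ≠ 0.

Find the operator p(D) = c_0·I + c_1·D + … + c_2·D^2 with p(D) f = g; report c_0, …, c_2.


c_0 = 4, c_1 = 3/2, c_2 = 3/2

D^0 f = -(3/2)x^4 - (1/4)x - 2
D^1 f = -6x^3 - 1/4
D^2 f = -18x^2
matching coefficients of g against c_0 f + c_1 Df + … from the top degree down determines the c_i
solution: c_0 = 4, c_1 = 3/2, c_2 = 3/2
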